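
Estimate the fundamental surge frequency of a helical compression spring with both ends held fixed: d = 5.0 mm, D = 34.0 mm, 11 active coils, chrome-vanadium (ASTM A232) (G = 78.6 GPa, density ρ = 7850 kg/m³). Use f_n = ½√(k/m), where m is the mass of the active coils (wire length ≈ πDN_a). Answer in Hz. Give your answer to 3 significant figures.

k = Gd⁴/(8D³N_a) = (78.6×10³)(5.0⁴)/(8·34.0³·11) = 14.203 N/mm = 14203 N/m
Wire length L = πDN_a = π·34.0·11 = 1175 mm
m = ρ·(πd²/4)·L = 7850 × 19.635×10⁻⁶ m² × 1.175 m = 0.1811 kg
f_n = ½√(k/m) = 0.5·√(14203/0.1811) = 0.5·√(78426) = 140.02 Hz

140 Hz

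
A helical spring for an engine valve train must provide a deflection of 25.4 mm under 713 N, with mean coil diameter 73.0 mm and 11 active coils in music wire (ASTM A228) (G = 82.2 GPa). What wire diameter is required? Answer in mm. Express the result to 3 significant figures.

Required rate k = F/δ = 713/25.4 = 28.071 N/mm
d = (8D³N_a·k / G)^(1/4) = (8·73.0³·11·28.071 / (82.2×10³))^0.25
  = (11691)^0.25 = 10.3982 mm

10.4 mm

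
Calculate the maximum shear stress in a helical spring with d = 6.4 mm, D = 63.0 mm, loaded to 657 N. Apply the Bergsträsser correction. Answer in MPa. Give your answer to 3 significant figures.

457 MPa

Spring index C = D/d = 63.0/6.4 = 9.8438
K_B = (4C+2)/(4C−3) = 41.375/36.375 = 1.1375
τ₀ = 8FD/(πd³) = 8·657·63.0/(π·6.4³) = 331128/823.55 = 402.07 MPa
τ_max = K·τ₀ = 1.1375 × 402.07 = 457.34 MPa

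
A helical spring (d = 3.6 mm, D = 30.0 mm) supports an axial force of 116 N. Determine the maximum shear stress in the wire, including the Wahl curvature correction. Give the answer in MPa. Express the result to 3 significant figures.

223 MPa

Spring index C = D/d = 30.0/3.6 = 8.3333
K_W = (4C−1)/(4C−4) + 0.615/C = 32.333/29.333 + 0.0738 = 1.1761
τ₀ = 8FD/(πd³) = 8·116·30.0/(π·3.6³) = 27840/146.57 = 189.94 MPa
τ_max = K·τ₀ = 1.1761 × 189.94 = 223.38 MPa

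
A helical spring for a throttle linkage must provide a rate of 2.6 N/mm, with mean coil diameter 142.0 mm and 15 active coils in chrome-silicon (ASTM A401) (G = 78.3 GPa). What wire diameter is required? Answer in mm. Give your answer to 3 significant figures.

d = (8D³N_a·k / G)^(1/4) = (8·142.0³·15·2.6 / (78.3×10³))^0.25
  = (11409)^0.25 = 10.3351 mm

10.3 mm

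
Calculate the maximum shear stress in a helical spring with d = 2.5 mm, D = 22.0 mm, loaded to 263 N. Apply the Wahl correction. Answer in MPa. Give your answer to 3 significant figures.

1100 MPa

Spring index C = D/d = 22.0/2.5 = 8.8000
K_W = (4C−1)/(4C−4) + 0.615/C = 34.200/31.200 + 0.0699 = 1.1660
τ₀ = 8FD/(πd³) = 8·263·22.0/(π·2.5³) = 46288/49.087 = 942.97 MPa
τ_max = K·τ₀ = 1.1660 × 942.97 = 1099.5 MPa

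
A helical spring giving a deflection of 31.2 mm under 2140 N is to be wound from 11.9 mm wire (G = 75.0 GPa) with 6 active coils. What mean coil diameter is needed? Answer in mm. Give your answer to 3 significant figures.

77.0 mm

Required rate k = F/δ = 2140/31.2 = 68.59 N/mm
D = (Gd⁴/(8N_a·k))^(1/3) = (75.0×10³·11.9⁴/(8·6·68.59))^(1/3)
  = (456824)^(1/3) = 77.0163 mm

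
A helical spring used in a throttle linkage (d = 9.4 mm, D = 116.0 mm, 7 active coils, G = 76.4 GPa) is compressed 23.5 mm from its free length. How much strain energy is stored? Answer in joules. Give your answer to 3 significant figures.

k = Gd⁴/(8D³N_a) = (76.4×10³)(9.4⁴)/(8·116.0³·7) = 6.8241 N/mm
U = ½kδ² = 0.5 × 6.8241 × 23.5² = 1884.3 N·mm = 1.8843 J

1.88 J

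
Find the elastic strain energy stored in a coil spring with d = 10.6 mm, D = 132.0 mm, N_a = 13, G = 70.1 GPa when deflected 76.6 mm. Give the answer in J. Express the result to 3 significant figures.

10.9 J

k = Gd⁴/(8D³N_a) = (70.1×10³)(10.6⁴)/(8·132.0³·13) = 3.6999 N/mm
U = ½kδ² = 0.5 × 3.6999 × 76.6² = 10855 N·mm = 10.855 J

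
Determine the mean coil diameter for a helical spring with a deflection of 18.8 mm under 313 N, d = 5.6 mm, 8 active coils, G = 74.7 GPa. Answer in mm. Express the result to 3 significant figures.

41.0 mm

Required rate k = F/δ = 313/18.8 = 16.649 N/mm
D = (Gd⁴/(8N_a·k))^(1/3) = (74.7×10³·5.6⁴/(8·8·16.649))^(1/3)
  = (68945.6)^(1/3) = 41.0049 mm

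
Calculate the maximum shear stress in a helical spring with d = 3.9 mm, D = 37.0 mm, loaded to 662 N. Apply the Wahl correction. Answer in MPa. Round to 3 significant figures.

Spring index C = D/d = 37.0/3.9 = 9.4872
K_W = (4C−1)/(4C−4) + 0.615/C = 36.949/33.949 + 0.0648 = 1.1532
τ₀ = 8FD/(πd³) = 8·662·37.0/(π·3.9³) = 195952/186.36 = 1051.5 MPa
τ_max = K·τ₀ = 1.1532 × 1051.5 = 1212.6 MPa

1210 MPa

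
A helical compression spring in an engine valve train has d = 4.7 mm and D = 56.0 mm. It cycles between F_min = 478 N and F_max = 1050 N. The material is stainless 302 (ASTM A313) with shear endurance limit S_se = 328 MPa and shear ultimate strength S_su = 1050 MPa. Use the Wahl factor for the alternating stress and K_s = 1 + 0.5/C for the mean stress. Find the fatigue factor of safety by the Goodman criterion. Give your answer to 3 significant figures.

C = D/d = 56.0/4.7 = 11.9149; K_W = (4C−1)/(4C−4)+0.615/C = 1.1203; K_s = 1+0.5/C = 1.0420
F_a = (F_max−F_min)/2 = 286 N; F_m = (F_max+F_min)/2 = 764 N
τ_a = K_W·8F_aD/(πd³) = 1.1203 × 392.83 = 440.09 MPa
τ_m = K_s·8F_mD/(πd³) = 1.0420 × 1049.4 = 1093.4 MPa
Goodman: 1/n_f = τ_a/S_se + τ_m/S_su = 440.09/328 + 1093.4/1050 = 1.34175 + 1.04134 = 2.3831
n_f = 1/2.3831 = 0.4196

0.420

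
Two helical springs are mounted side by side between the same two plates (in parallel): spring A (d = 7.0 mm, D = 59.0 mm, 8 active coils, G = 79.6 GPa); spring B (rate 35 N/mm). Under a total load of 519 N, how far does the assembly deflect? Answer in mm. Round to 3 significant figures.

k_A = Gd⁴/(8D³N_a) = (79.6×10³)(7.0⁴)/(8·59.0³·8) = 14.54 N/mm
Parallel: k_eq = 14.54 + 35 = 49.54 N/mm
δ = F/k_eq = 519/49.54 = 10.476 mm

10.5 mm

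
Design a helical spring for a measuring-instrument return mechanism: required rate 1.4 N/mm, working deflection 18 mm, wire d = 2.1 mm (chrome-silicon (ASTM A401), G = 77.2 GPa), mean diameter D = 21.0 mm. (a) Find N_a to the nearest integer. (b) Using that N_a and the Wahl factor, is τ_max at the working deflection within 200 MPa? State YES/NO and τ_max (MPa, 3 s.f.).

N_a = Gd⁴/(8D³k) = (77.2×10³)(2.1⁴)/(8·21.0³·1.4) = 14.48 → N_a = 14
Actual rate k = Gd⁴/(8D³·14) = 1.4475 N/mm
Working load F = kδ = 1.4475·18 = 26.055 N
C = 21.0/2.1 = 10.0000; K_W = (4C−1)/(4C−4)+0.615/C = 1.1448
τ_max = K_W·8FD/(πd³) = 1.1448·150.45 = 172.24 MPa
τ_max ≤ 200 MPa → acceptable

(a) 14 coils; (b) YES, τ_max = 172 MPa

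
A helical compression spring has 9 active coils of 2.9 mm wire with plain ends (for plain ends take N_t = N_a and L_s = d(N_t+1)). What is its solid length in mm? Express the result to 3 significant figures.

plain ends: N_t = N_a = 9
L_s = d·(N_t+1) = 2.9 × 10 = 29 mm

29.0 mm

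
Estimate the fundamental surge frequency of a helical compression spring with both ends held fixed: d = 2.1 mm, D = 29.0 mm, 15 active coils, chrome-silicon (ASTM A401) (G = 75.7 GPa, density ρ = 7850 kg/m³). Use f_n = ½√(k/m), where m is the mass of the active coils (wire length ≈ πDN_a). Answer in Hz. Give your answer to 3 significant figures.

58.2 Hz

k = Gd⁴/(8D³N_a) = (75.7×10³)(2.1⁴)/(8·29.0³·15) = 0.50303 N/mm = 503.03 N/m
Wire length L = πDN_a = π·29.0·15 = 1366.6 mm
m = ρ·(πd²/4)·L = 7850 × 3.4636×10⁻⁶ m² × 1.3666 m = 0.037157 kg
f_n = ½√(k/m) = 0.5·√(503.03/0.037157) = 0.5·√(13538) = 58.177 Hz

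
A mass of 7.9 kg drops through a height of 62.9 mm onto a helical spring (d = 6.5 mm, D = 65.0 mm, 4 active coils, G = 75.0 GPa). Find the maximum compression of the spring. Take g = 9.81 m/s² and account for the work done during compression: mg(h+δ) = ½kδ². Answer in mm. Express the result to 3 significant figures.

k = Gd⁴/(8D³N_a) = (75.0×10³)(6.5⁴)/(8·65.0³·4) = 15.234 N/mm
W = mg = 7.9 × 9.81 = 77.499 N
½kδ² − Wδ − Wh = 0 → δ = (W + √(W² + 2kWh))/k
δ = (77.499 + √(6006.1 + 148526))/15.234 = (77.499 + 393.11)/15.234 = 30.891 mm

30.9 mm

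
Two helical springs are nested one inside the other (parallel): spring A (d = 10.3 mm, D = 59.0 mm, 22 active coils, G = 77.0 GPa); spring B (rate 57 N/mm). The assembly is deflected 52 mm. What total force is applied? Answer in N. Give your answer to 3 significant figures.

k_A = Gd⁴/(8D³N_a) = (77.0×10³)(10.3⁴)/(8·59.0³·22) = 23.976 N/mm
Parallel: k_eq = 23.976 + 57 = 80.976 N/mm
F = k_eq·δ = 80.976·52 = 4210.7 N

4210 N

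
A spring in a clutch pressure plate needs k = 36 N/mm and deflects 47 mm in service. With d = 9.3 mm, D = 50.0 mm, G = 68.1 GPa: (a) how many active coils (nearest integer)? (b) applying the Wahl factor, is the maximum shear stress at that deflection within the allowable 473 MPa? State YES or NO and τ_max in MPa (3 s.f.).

N_a = Gd⁴/(8D³k) = (68.1×10³)(9.3⁴)/(8·50.0³·36) = 14.15 → N_a = 14
Actual rate k = Gd⁴/(8D³·14) = 36.387 N/mm
Working load F = kδ = 36.387·47 = 1710.2 N
C = 50.0/9.3 = 5.3763; K_W = (4C−1)/(4C−4)+0.615/C = 1.2858
τ_max = K_W·8FD/(πd³) = 1.2858·270.71 = 348.07 MPa
τ_max ≤ 473 MPa → acceptable

(a) 14 coils; (b) YES, τ_max = 348 MPa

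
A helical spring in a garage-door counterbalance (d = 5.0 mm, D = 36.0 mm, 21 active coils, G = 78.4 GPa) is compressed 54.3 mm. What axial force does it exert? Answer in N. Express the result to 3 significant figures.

k = Gd⁴/(8D³N_a) = (78.4×10³)(5.0⁴)/(8·36.0³·21) = 6.2514 N/mm
F = k·δ = 6.2514 × 54.3 = 339.45 N

339 N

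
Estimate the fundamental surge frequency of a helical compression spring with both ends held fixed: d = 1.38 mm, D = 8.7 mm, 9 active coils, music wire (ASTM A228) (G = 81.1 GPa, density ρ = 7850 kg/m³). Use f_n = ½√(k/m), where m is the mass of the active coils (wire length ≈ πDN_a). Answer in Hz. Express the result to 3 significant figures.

733 Hz

k = Gd⁴/(8D³N_a) = (81.1×10³)(1.38⁴)/(8·8.7³·9) = 6.2036 N/mm = 6203.6 N/m
Wire length L = πDN_a = π·8.7·9 = 245.99 mm
m = ρ·(πd²/4)·L = 7850 × 1.4957×10⁻⁶ m² × 0.24599 m = 0.0028882 kg
f_n = ½√(k/m) = 0.5·√(6203.6/0.0028882) = 0.5·√(2.1479e+06) = 732.79 Hz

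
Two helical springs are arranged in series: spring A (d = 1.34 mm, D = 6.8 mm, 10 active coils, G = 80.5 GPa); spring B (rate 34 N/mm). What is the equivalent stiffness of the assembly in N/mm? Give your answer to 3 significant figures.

k_A = Gd⁴/(8D³N_a) = (80.5×10³)(1.34⁴)/(8·6.8³·10) = 10.318 N/mm
Series: 1/k_eq = 1/10.318 + 1/34 = 0.12633; k_eq = 7.9158 N/mm

7.92 N/mm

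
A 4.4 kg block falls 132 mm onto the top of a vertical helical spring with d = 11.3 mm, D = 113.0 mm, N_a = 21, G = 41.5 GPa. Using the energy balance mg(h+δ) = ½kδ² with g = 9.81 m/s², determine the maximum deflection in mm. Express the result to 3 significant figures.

k = Gd⁴/(8D³N_a) = (41.5×10³)(11.3⁴)/(8·113.0³·21) = 2.7914 N/mm
W = mg = 4.4 × 9.81 = 43.164 N
½kδ² − Wδ − Wh = 0 → δ = (W + √(W² + 2kWh))/k
δ = (43.164 + √(1863.1 + 31808.5))/2.7914 = (43.164 + 183.5)/2.7914 = 81.201 mm

81.2 mm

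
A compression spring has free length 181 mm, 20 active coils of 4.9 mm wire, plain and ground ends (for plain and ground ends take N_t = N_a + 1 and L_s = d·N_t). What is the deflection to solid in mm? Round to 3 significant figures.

N_t = 21; L_s = 4.9·21 = 102.9 mm
δ_solid = L₀ − L_s = 181 − 102.9 = 78.1 mm

78.1 mm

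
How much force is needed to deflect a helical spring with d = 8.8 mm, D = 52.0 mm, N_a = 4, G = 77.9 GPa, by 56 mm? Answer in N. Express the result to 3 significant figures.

k = Gd⁴/(8D³N_a) = (77.9×10³)(8.8⁴)/(8·52.0³·4) = 103.83 N/mm
F = k·δ = 103.83 × 56 = 5814.3 N

5810 N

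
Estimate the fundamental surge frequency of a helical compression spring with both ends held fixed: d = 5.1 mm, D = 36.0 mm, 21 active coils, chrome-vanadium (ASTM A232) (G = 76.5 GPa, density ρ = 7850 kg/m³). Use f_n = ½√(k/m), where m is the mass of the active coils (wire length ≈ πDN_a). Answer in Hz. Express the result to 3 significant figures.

65.8 Hz

k = Gd⁴/(8D³N_a) = (76.5×10³)(5.1⁴)/(8·36.0³·21) = 6.6028 N/mm = 6602.8 N/m
Wire length L = πDN_a = π·36.0·21 = 2375 mm
m = ρ·(πd²/4)·L = 7850 × 20.428×10⁻⁶ m² × 2.375 m = 0.38087 kg
f_n = ½√(k/m) = 0.5·√(6602.8/0.38087) = 0.5·√(17336) = 65.833 Hz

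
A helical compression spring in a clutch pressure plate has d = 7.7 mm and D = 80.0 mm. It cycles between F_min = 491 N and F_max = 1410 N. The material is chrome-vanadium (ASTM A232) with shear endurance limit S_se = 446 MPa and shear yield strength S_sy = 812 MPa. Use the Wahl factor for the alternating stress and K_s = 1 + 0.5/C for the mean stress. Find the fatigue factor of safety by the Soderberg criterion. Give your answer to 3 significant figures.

C = D/d = 80.0/7.7 = 10.3896; K_W = (4C−1)/(4C−4)+0.615/C = 1.1391; K_s = 1+0.5/C = 1.0481
F_a = (F_max−F_min)/2 = 459.5 N; F_m = (F_max+F_min)/2 = 950.5 N
τ_a = K_W·8F_aD/(πd³) = 1.1391 × 205.04 = 233.56 MPa
τ_m = K_s·8F_mD/(πd³) = 1.0481 × 424.14 = 444.55 MPa
Soderberg: 1/n_f = τ_a/S_se + τ_m/S_sy = 233.56/446 + 444.55/812 = 0.52367 + 0.54748 = 1.0711
n_f = 1/1.0711 = 0.9336

0.934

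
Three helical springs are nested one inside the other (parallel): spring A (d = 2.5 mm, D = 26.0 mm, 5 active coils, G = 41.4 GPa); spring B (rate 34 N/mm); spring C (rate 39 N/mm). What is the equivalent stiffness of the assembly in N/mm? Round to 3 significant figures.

75.3 N/mm

k_A = Gd⁴/(8D³N_a) = (41.4×10³)(2.5⁴)/(8·26.0³·5) = 2.3003 N/mm
Parallel: k_eq = 2.3003 + 34 + 39 = 75.3 N/mm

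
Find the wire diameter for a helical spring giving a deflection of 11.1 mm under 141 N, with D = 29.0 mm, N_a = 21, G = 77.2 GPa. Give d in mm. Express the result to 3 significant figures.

Required rate k = F/δ = 141/11.1 = 12.703 N/mm
d = (8D³N_a·k / G)^(1/4) = (8·29.0³·21·12.703 / (77.2×10³))^0.25
  = (674.19)^0.25 = 5.0956 mm

5.10 mm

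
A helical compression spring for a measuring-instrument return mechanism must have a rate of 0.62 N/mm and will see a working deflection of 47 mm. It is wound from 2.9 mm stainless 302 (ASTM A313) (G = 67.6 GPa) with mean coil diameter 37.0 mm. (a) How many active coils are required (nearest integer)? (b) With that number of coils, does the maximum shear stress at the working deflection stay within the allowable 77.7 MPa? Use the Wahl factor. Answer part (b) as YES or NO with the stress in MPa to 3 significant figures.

N_a = Gd⁴/(8D³k) = (67.6×10³)(2.9⁴)/(8·37.0³·0.62) = 19.03 → N_a = 19
Actual rate k = Gd⁴/(8D³·19) = 0.621 N/mm
Working load F = kδ = 0.621·47 = 29.187 N
C = 37.0/2.9 = 12.7586; K_W = (4C−1)/(4C−4)+0.615/C = 1.1120
τ_max = K_W·8FD/(πd³) = 1.1120·112.75 = 125.38 MPa
τ_max > 77.7 MPa → exceeds allowable

(a) 19 coils; (b) NO, τ_max = 125 MPa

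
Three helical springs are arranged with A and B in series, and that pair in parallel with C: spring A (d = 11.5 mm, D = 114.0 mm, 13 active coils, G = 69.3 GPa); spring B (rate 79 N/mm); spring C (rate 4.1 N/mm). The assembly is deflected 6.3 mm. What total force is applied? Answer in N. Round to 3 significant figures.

70.9 N

k_A = Gd⁴/(8D³N_a) = (69.3×10³)(11.5⁴)/(8·114.0³·13) = 7.8664 N/mm
Springs A,B series: k_AB = 1/(1/7.8664+1/79) = 7.154 N/mm; parallel with C: k_eq = 7.154+4.1 = 11.254 N/mm
F = k_eq·δ = 11.254·6.3 = 70.901 N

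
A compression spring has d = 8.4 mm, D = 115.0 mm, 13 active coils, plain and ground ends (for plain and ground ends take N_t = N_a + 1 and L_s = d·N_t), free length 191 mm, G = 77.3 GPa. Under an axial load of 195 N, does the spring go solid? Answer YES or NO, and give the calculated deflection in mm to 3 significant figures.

YES, δ = 80.1 mm

k = Gd⁴/(8D³N_a) = (77.3×10³)(8.4⁴)/(8·115.0³·13) = 2.4332 N/mm
N_t = 14; L_s = 8.4·14 = 117.6 mm; δ_solid = L₀ − L_s = 191 − 117.6 = 73.4 mm
δ = F/k = 195/2.4332 = 80.143 mm
δ ≥ δ_solid → spring goes solid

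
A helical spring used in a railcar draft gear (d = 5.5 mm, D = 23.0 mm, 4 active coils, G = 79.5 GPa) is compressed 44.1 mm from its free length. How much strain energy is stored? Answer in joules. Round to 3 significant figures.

k = Gd⁴/(8D³N_a) = (79.5×10³)(5.5⁴)/(8·23.0³·4) = 186.85 N/mm
U = ½kδ² = 0.5 × 186.85 × 44.1² = 1.8169e+05 N·mm = 181.69 J

182 J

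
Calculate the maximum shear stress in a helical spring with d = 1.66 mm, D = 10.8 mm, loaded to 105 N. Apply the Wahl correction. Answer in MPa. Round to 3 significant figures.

777 MPa

Spring index C = D/d = 10.8/1.66 = 6.5060
K_W = (4C−1)/(4C−4) + 0.615/C = 25.024/22.024 + 0.0945 = 1.2307
τ₀ = 8FD/(πd³) = 8·105·10.8/(π·1.66³) = 9072/14.371 = 631.29 MPa
τ_max = K·τ₀ = 1.2307 × 631.29 = 776.96 MPa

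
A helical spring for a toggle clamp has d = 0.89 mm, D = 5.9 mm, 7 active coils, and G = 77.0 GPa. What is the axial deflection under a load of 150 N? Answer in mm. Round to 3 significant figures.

k = Gd⁴/(8D³N_a) = (77.0×10³)(0.89⁴)/(8·5.9³·7) = 4.2006 N/mm
δ = F/k = 150 / 4.2006 = 35.71 mm

35.7 mm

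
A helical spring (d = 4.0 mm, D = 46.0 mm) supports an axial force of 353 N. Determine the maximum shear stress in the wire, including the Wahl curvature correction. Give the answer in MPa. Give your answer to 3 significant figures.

727 MPa

Spring index C = D/d = 46.0/4.0 = 11.5000
K_W = (4C−1)/(4C−4) + 0.615/C = 45.000/42.000 + 0.0535 = 1.1249
τ₀ = 8FD/(πd³) = 8·353·46.0/(π·4.0³) = 129904/201.06 = 646.09 MPa
τ_max = K·τ₀ = 1.1249 × 646.09 = 726.79 MPa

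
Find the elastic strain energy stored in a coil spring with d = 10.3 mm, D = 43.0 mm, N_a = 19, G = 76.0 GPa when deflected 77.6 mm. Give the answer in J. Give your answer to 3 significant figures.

k = Gd⁴/(8D³N_a) = (76.0×10³)(10.3⁴)/(8·43.0³·19) = 70.78 N/mm
U = ½kδ² = 0.5 × 70.78 × 77.6² = 2.1311e+05 N·mm = 213.11 J

213 J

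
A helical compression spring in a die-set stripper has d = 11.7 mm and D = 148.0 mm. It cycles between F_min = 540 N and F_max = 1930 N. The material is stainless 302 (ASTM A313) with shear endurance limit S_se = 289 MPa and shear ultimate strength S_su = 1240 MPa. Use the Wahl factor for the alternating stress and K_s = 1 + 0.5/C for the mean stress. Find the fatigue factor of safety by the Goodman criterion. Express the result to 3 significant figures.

1.14

C = D/d = 148.0/11.7 = 12.6496; K_W = (4C−1)/(4C−4)+0.615/C = 1.1130; K_s = 1+0.5/C = 1.0395
F_a = (F_max−F_min)/2 = 695 N; F_m = (F_max+F_min)/2 = 1235 N
τ_a = K_W·8F_aD/(πd³) = 1.1130 × 163.54 = 182.02 MPa
τ_m = K_s·8F_mD/(πd³) = 1.0395 × 290.61 = 302.1 MPa
Goodman: 1/n_f = τ_a/S_se + τ_m/S_su = 182.02/289 + 302.1/1240 = 0.62983 + 0.24363 = 0.87346
n_f = 1/0.87346 = 1.145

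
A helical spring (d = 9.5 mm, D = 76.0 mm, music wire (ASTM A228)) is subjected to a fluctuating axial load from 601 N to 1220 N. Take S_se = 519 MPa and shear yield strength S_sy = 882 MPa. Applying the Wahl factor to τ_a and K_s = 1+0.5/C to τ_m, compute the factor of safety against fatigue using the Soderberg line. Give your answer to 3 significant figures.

C = D/d = 76.0/9.5 = 8.0000; K_W = (4C−1)/(4C−4)+0.615/C = 1.1840; K_s = 1+0.5/C = 1.0625
F_a = (F_max−F_min)/2 = 309.5 N; F_m = (F_max+F_min)/2 = 910.5 N
τ_a = K_W·8F_aD/(πd³) = 1.1840 × 69.862 = 82.718 MPa
τ_m = K_s·8F_mD/(πd³) = 1.0625 × 205.52 = 218.37 MPa
Soderberg: 1/n_f = τ_a/S_se + τ_m/S_sy = 82.718/519 + 218.37/882 = 0.15938 + 0.24758 = 0.40696
n_f = 1/0.40696 = 2.457

2.46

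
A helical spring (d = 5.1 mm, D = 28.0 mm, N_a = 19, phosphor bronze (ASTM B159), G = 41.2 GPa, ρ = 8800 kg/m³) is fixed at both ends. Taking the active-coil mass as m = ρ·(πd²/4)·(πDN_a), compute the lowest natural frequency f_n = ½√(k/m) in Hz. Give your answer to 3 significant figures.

83.4 Hz

k = Gd⁴/(8D³N_a) = (41.2×10³)(5.1⁴)/(8·28.0³·19) = 8.3533 N/mm = 8353.3 N/m
Wire length L = πDN_a = π·28.0·19 = 1671.3 mm
m = ρ·(πd²/4)·L = 8800 × 20.428×10⁻⁶ m² × 1.6713 m = 0.30045 kg
f_n = ½√(k/m) = 0.5·√(8353.3/0.30045) = 0.5·√(27803) = 83.371 Hz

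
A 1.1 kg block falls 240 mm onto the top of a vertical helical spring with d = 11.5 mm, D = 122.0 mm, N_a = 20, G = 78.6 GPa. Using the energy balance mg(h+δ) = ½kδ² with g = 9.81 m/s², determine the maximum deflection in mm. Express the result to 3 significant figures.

35.4 mm

k = Gd⁴/(8D³N_a) = (78.6×10³)(11.5⁴)/(8·122.0³·20) = 4.7317 N/mm
W = mg = 1.1 × 9.81 = 10.791 N
½kδ² − Wδ − Wh = 0 → δ = (W + √(W² + 2kWh))/k
δ = (10.791 + √(116.45 + 24508.5))/4.7317 = (10.791 + 156.92)/4.7317 = 35.445 mm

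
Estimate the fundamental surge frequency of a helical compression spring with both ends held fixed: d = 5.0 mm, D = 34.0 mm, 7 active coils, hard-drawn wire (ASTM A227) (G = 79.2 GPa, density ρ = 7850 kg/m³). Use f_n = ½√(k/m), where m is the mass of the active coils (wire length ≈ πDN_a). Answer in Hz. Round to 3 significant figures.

221 Hz

k = Gd⁴/(8D³N_a) = (79.2×10³)(5.0⁴)/(8·34.0³·7) = 22.49 N/mm = 22490 N/m
Wire length L = πDN_a = π·34.0·7 = 747.7 mm
m = ρ·(πd²/4)·L = 7850 × 19.635×10⁻⁶ m² × 0.7477 m = 0.11525 kg
f_n = ½√(k/m) = 0.5·√(22490/0.11525) = 0.5·√(1.9514e+05) = 220.88 Hz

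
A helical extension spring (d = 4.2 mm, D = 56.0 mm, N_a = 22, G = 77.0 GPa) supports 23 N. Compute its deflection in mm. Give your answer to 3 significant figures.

29.7 mm

k = Gd⁴/(8D³N_a) = (77.0×10³)(4.2⁴)/(8·56.0³·22) = 0.7752 N/mm
δ = F/k = 23 / 0.7752 = 29.67 mm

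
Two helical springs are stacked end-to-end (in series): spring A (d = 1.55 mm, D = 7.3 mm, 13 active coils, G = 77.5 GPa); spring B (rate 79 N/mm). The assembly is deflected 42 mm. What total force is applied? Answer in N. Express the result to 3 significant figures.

k_A = Gd⁴/(8D³N_a) = (77.5×10³)(1.55⁴)/(8·7.3³·13) = 11.057 N/mm
Series: 1/k_eq = 1/11.057 + 1/79 = 0.1031; k_eq = 9.6992 N/mm
F = k_eq·δ = 9.6992·42 = 407.37 N

407 N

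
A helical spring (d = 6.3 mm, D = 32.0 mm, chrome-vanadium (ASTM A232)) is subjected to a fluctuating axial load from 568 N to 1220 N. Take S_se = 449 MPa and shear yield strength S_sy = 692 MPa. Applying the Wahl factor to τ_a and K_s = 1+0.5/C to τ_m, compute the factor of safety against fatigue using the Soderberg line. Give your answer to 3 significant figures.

1.30

C = D/d = 32.0/6.3 = 5.0794; K_W = (4C−1)/(4C−4)+0.615/C = 1.3049; K_s = 1+0.5/C = 1.0984
F_a = (F_max−F_min)/2 = 326 N; F_m = (F_max+F_min)/2 = 894 N
τ_a = K_W·8F_aD/(πd³) = 1.3049 × 106.24 = 138.64 MPa
τ_m = K_s·8F_mD/(πd³) = 1.0984 × 291.34 = 320.02 MPa
Soderberg: 1/n_f = τ_a/S_se + τ_m/S_sy = 138.64/449 + 320.02/692 = 0.30876 + 0.46246 = 0.77123
n_f = 1/0.77123 = 1.297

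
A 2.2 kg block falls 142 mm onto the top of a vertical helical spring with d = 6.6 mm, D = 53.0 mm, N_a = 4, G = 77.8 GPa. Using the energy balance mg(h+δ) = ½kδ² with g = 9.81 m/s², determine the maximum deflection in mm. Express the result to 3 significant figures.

14.8 mm

k = Gd⁴/(8D³N_a) = (77.8×10³)(6.6⁴)/(8·53.0³·4) = 30.987 N/mm
W = mg = 2.2 × 9.81 = 21.582 N
½kδ² − Wδ − Wh = 0 → δ = (W + √(W² + 2kWh))/k
δ = (21.582 + √(465.78 + 189927))/30.987 = (21.582 + 436.34)/30.987 = 14.778 mm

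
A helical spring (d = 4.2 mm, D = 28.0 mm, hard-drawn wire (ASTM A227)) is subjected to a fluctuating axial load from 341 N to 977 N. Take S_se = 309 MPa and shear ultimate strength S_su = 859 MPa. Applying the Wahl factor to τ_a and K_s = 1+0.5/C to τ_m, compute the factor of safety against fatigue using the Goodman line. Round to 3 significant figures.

0.498

C = D/d = 28.0/4.2 = 6.6667; K_W = (4C−1)/(4C−4)+0.615/C = 1.2246; K_s = 1+0.5/C = 1.0750
F_a = (F_max−F_min)/2 = 318 N; F_m = (F_max+F_min)/2 = 659 N
τ_a = K_W·8F_aD/(πd³) = 1.2246 × 306.04 = 374.78 MPa
τ_m = K_s·8F_mD/(πd³) = 1.0750 × 634.21 = 681.78 MPa
Goodman: 1/n_f = τ_a/S_se + τ_m/S_su = 374.78/309 + 681.78/859 = 1.21287 + 0.79369 = 2.0066
n_f = 1/2.0066 = 0.4984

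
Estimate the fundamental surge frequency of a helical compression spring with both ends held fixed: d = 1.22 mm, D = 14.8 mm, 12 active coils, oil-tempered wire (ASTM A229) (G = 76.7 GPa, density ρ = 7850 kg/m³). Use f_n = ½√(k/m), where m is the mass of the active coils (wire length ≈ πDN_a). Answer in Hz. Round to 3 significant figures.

k = Gd⁴/(8D³N_a) = (76.7×10³)(1.22⁴)/(8·14.8³·12) = 0.54598 N/mm = 545.98 N/m
Wire length L = πDN_a = π·14.8·12 = 557.95 mm
m = ρ·(πd²/4)·L = 7850 × 1.169×10⁻⁶ m² × 0.55795 m = 0.00512 kg
f_n = ½√(k/m) = 0.5·√(545.98/0.00512) = 0.5·√(1.0664e+05) = 163.28 Hz

163 Hz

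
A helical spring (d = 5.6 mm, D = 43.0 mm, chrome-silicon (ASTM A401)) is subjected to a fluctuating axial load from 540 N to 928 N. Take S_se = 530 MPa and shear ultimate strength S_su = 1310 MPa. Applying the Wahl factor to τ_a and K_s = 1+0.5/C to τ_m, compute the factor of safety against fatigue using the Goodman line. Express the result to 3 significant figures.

1.55

C = D/d = 43.0/5.6 = 7.6786; K_W = (4C−1)/(4C−4)+0.615/C = 1.1924; K_s = 1+0.5/C = 1.0651
F_a = (F_max−F_min)/2 = 194 N; F_m = (F_max+F_min)/2 = 734 N
τ_a = K_W·8F_aD/(πd³) = 1.1924 × 120.96 = 144.23 MPa
τ_m = K_s·8F_mD/(πd³) = 1.0651 × 457.66 = 487.46 MPa
Goodman: 1/n_f = τ_a/S_se + τ_m/S_su = 144.23/530 + 487.46/1310 = 0.27214 + 0.37211 = 0.64424
n_f = 1/0.64424 = 1.552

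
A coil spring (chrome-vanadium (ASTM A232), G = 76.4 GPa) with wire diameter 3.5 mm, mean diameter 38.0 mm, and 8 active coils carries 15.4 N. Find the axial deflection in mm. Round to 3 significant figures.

k = Gd⁴/(8D³N_a) = (76.4×10³)(3.5⁴)/(8·38.0³·8) = 3.2646 N/mm
δ = F/k = 15.4 / 3.2646 = 4.7172 mm

4.72 mm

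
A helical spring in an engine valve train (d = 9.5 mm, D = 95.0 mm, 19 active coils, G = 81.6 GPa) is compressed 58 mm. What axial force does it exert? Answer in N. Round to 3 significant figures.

k = Gd⁴/(8D³N_a) = (81.6×10³)(9.5⁴)/(8·95.0³·19) = 5.1 N/mm
F = k·δ = 5.1 × 58 = 295.8 N

296 N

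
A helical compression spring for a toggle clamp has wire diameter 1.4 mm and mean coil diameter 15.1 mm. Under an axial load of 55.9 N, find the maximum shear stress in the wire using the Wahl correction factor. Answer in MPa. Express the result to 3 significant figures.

Spring index C = D/d = 15.1/1.4 = 10.7857
K_W = (4C−1)/(4C−4) + 0.615/C = 42.143/39.143 + 0.0570 = 1.1337
τ₀ = 8FD/(πd³) = 8·55.9·15.1/(π·1.4³) = 6752.72/8.6205 = 783.33 MPa
τ_max = K·τ₀ = 1.1337 × 783.33 = 888.03 MPa

888 MPa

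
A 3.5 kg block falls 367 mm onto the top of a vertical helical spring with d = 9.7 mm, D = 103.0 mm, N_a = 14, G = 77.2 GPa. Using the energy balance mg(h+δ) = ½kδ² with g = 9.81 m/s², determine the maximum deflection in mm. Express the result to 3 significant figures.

73.6 mm

k = Gd⁴/(8D³N_a) = (77.2×10³)(9.7⁴)/(8·103.0³·14) = 5.5844 N/mm
W = mg = 3.5 × 9.81 = 34.335 N
½kδ² − Wδ − Wh = 0 → δ = (W + √(W² + 2kWh))/k
δ = (34.335 + √(1178.9 + 140737))/5.5844 = (34.335 + 376.72)/5.5844 = 73.608 mm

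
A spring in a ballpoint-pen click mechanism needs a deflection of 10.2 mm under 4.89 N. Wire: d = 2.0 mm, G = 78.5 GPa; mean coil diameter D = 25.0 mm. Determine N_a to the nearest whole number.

Required rate k = F/δ = 4.89/10.2 = 0.47941 N/mm
N_a = Gd⁴/(8D³k) = (78.5×10³ × 2.0⁴)/(8 × 25.0³ × 0.47941)
    = 1.256e+06 / 59926.5 = 20.96 → 21 coils

21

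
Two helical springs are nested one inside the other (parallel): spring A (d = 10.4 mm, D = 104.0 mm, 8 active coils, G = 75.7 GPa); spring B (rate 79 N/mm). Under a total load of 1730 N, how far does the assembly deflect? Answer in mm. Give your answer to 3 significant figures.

k_A = Gd⁴/(8D³N_a) = (75.7×10³)(10.4⁴)/(8·104.0³·8) = 12.301 N/mm
Parallel: k_eq = 12.301 + 79 = 91.301 N/mm
δ = F/k_eq = 1730/91.301 = 18.948 mm

18.9 mm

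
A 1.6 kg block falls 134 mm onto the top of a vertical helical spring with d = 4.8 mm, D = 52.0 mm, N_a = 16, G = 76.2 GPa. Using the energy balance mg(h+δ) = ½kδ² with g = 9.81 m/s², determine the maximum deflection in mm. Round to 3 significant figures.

k = Gd⁴/(8D³N_a) = (76.2×10³)(4.8⁴)/(8·52.0³·16) = 2.2475 N/mm
W = mg = 1.6 × 9.81 = 15.696 N
½kδ² − Wδ − Wh = 0 → δ = (W + √(W² + 2kWh))/k
δ = (15.696 + √(246.36 + 9454.18))/2.2475 = (15.696 + 98.491)/2.2475 = 50.806 mm

50.8 mm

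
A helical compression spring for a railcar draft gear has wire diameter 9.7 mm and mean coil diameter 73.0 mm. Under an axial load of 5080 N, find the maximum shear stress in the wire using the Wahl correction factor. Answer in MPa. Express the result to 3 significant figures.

Spring index C = D/d = 73.0/9.7 = 7.5258
K_W = (4C−1)/(4C−4) + 0.615/C = 29.103/26.103 + 0.0817 = 1.1966
τ₀ = 8FD/(πd³) = 8·5080·73.0/(π·9.7³) = 2.96672e+06/2867.2 = 1034.7 MPa
τ_max = K·τ₀ = 1.1966 × 1034.7 = 1238.2 MPa

1240 MPa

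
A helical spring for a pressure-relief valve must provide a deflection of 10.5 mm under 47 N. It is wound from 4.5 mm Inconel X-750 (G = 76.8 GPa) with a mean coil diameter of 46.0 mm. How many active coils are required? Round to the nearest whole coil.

9

Required rate k = F/δ = 47/10.5 = 4.4762 N/mm
N_a = Gd⁴/(8D³k) = (76.8×10³ × 4.5⁴)/(8 × 46.0³ × 4.4762)
    = 3.14928e+07 / 3.48556e+06 = 9.035 → 9 coils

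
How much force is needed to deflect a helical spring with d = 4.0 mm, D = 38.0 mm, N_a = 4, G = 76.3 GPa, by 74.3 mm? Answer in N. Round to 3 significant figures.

k = Gd⁴/(8D³N_a) = (76.3×10³)(4.0⁴)/(8·38.0³·4) = 11.124 N/mm
F = k·δ = 11.124 × 74.3 = 826.52 N

827 N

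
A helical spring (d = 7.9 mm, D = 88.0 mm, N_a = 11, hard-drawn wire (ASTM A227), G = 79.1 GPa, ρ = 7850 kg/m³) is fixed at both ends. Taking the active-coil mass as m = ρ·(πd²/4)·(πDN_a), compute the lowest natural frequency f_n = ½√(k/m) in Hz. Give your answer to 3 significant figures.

k = Gd⁴/(8D³N_a) = (79.1×10³)(7.9⁴)/(8·88.0³·11) = 5.1375 N/mm = 5137.5 N/m
Wire length L = πDN_a = π·88.0·11 = 3041.1 mm
m = ρ·(πd²/4)·L = 7850 × 49.017×10⁻⁶ m² × 3.0411 m = 1.1701 kg
f_n = ½√(k/m) = 0.5·√(5137.5/1.1701) = 0.5·√(4390.5) = 33.13 Hz

33.1 Hz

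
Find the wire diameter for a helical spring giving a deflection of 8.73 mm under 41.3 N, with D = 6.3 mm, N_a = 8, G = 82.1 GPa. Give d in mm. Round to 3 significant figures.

Required rate k = F/δ = 41.3/8.73 = 4.7308 N/mm
d = (8D³N_a·k / G)^(1/4) = (8·6.3³·8·4.7308 / (82.1×10³))^0.25
  = (0.92213)^0.25 = 0.9799 mm

0.980 mm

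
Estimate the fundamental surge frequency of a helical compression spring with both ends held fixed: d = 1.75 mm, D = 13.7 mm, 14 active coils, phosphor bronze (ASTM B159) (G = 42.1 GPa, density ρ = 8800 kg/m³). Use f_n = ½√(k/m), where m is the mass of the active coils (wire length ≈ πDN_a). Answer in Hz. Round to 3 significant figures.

164 Hz

k = Gd⁴/(8D³N_a) = (42.1×10³)(1.75⁴)/(8·13.7³·14) = 1.3711 N/mm = 1371.1 N/m
Wire length L = πDN_a = π·13.7·14 = 602.56 mm
m = ρ·(πd²/4)·L = 8800 × 2.4053×10⁻⁶ m² × 0.60256 m = 0.012754 kg
f_n = ½√(k/m) = 0.5·√(1371.1/0.012754) = 0.5·√(1.075e+05) = 163.94 Hz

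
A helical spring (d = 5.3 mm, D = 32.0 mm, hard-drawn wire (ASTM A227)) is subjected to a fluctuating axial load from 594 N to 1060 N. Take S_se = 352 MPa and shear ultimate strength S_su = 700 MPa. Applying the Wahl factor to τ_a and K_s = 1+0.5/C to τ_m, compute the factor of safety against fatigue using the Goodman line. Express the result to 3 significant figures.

0.867

C = D/d = 32.0/5.3 = 6.0377; K_W = (4C−1)/(4C−4)+0.615/C = 1.2507; K_s = 1+0.5/C = 1.0828
F_a = (F_max−F_min)/2 = 233 N; F_m = (F_max+F_min)/2 = 827 N
τ_a = K_W·8F_aD/(πd³) = 1.2507 × 127.53 = 159.51 MPa
τ_m = K_s·8F_mD/(πd³) = 1.0828 × 452.66 = 490.14 MPa
Goodman: 1/n_f = τ_a/S_se + τ_m/S_su = 159.51/352 + 490.14/700 = 0.45315 + 0.70020 = 1.1534
n_f = 1/1.1534 = 0.867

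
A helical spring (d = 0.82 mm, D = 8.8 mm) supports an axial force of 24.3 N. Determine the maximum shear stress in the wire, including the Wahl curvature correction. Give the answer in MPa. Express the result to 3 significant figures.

Spring index C = D/d = 8.8/0.82 = 10.7317
K_W = (4C−1)/(4C−4) + 0.615/C = 41.927/38.927 + 0.0573 = 1.1344
τ₀ = 8FD/(πd³) = 8·24.3·8.8/(π·0.82³) = 1710.72/1.7322 = 987.61 MPa
τ_max = K·τ₀ = 1.1344 × 987.61 = 1120.3 MPa

1120 MPa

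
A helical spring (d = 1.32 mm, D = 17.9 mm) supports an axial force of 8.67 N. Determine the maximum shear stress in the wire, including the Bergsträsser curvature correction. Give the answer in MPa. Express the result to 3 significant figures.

189 MPa

Spring index C = D/d = 17.9/1.32 = 13.5606
K_B = (4C+2)/(4C−3) = 56.242/51.242 = 1.0976
τ₀ = 8FD/(πd³) = 8·8.67·17.9/(π·1.32³) = 1241.54/7.2256 = 171.83 MPa
τ_max = K·τ₀ = 1.0976 × 171.83 = 188.59 MPa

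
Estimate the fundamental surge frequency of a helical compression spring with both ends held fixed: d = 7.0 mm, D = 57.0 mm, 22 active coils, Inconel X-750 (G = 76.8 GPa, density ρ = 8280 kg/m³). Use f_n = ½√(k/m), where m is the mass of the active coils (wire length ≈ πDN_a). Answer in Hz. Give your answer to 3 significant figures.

k = Gd⁴/(8D³N_a) = (76.8×10³)(7.0⁴)/(8·57.0³·22) = 5.6574 N/mm = 5657.4 N/m
Wire length L = πDN_a = π·57.0·22 = 3939.6 mm
m = ρ·(πd²/4)·L = 8280 × 38.485×10⁻⁶ m² × 3.9396 m = 1.2553 kg
f_n = ½√(k/m) = 0.5·√(5657.4/1.2553) = 0.5·√(4506.6) = 33.566 Hz

33.6 Hz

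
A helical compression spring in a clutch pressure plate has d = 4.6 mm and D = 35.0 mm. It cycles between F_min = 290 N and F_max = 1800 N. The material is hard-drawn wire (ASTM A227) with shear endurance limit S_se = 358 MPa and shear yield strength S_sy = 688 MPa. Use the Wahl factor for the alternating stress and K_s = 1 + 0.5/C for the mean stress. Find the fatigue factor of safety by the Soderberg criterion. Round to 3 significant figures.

C = D/d = 35.0/4.6 = 7.6087; K_W = (4C−1)/(4C−4)+0.615/C = 1.1943; K_s = 1+0.5/C = 1.0657
F_a = (F_max−F_min)/2 = 755 N; F_m = (F_max+F_min)/2 = 1045 N
τ_a = K_W·8F_aD/(πd³) = 1.1943 × 691.32 = 825.66 MPa
τ_m = K_s·8F_mD/(πd³) = 1.0657 × 956.87 = 1019.7 MPa
Soderberg: 1/n_f = τ_a/S_se + τ_m/S_sy = 825.66/358 + 1019.7/688 = 2.30631 + 1.48219 = 3.7885
n_f = 1/3.7885 = 0.264

0.264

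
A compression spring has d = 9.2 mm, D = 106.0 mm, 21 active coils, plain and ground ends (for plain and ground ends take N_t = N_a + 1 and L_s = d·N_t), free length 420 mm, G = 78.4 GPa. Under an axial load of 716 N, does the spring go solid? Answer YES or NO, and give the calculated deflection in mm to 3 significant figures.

YES, δ = 255 mm

k = Gd⁴/(8D³N_a) = (78.4×10³)(9.2⁴)/(8·106.0³·21) = 2.807 N/mm
N_t = 22; L_s = 9.2·22 = 202.4 mm; δ_solid = L₀ − L_s = 420 − 202.4 = 217.6 mm
δ = F/k = 716/2.807 = 255.08 mm
δ ≥ δ_solid → spring goes solid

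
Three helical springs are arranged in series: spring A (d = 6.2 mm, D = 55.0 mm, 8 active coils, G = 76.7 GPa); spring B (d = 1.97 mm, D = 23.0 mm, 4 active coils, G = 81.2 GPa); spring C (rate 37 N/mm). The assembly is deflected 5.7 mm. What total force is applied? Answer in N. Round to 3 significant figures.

k_A = Gd⁴/(8D³N_a) = (76.7×10³)(6.2⁴)/(8·55.0³·8) = 10.644 N/mm
k_B = Gd⁴/(8D³N_a) = (81.2×10³)(1.97⁴)/(8·23.0³·4) = 3.1411 N/mm
Series: 1/k_eq = 1/10.644 + 1/3.1411 + 1/37 = 0.43933; k_eq = 2.2762 N/mm
F = k_eq·δ = 2.2762·5.7 = 12.974 N

13.0 N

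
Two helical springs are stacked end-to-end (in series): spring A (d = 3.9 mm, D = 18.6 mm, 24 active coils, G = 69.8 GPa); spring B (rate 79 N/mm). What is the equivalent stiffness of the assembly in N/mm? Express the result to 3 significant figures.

k_A = Gd⁴/(8D³N_a) = (69.8×10³)(3.9⁴)/(8·18.6³·24) = 13.07 N/mm
Series: 1/k_eq = 1/13.07 + 1/79 = 0.08917; k_eq = 11.215 N/mm

11.2 N/mm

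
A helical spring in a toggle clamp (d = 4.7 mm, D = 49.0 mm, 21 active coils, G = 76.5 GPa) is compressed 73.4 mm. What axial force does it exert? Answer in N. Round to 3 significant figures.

k = Gd⁴/(8D³N_a) = (76.5×10³)(4.7⁴)/(8·49.0³·21) = 1.8887 N/mm
F = k·δ = 1.8887 × 73.4 = 138.63 N

139 N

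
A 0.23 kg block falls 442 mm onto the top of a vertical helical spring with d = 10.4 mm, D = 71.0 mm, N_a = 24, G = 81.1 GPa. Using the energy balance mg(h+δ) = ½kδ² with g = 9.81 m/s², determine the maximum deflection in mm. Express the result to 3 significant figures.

12.2 mm

k = Gd⁴/(8D³N_a) = (81.1×10³)(10.4⁴)/(8·71.0³·24) = 13.806 N/mm
W = mg = 0.23 × 9.81 = 2.2563 N
½kδ² − Wδ − Wh = 0 → δ = (W + √(W² + 2kWh))/k
δ = (2.2563 + √(5.0909 + 27537.7))/13.806 = (2.2563 + 165.96)/13.806 = 12.184 mm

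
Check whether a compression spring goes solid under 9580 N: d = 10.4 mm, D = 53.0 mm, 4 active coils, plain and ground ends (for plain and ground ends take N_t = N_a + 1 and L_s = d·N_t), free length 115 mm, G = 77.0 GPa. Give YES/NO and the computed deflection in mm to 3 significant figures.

k = Gd⁴/(8D³N_a) = (77.0×10³)(10.4⁴)/(8·53.0³·4) = 189.08 N/mm
N_t = 5; L_s = 10.4·5 = 52 mm; δ_solid = L₀ − L_s = 115 − 52 = 63 mm
δ = F/k = 9580/189.08 = 50.666 mm
δ < δ_solid → spring does not go solid

NO, δ = 50.7 mm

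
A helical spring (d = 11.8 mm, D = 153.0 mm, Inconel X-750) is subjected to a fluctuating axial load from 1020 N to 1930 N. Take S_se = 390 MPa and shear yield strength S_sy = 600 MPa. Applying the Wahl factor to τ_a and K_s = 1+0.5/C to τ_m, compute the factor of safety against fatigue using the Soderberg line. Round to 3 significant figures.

C = D/d = 153.0/11.8 = 12.9661; K_W = (4C−1)/(4C−4)+0.615/C = 1.1101; K_s = 1+0.5/C = 1.0386
F_a = (F_max−F_min)/2 = 455 N; F_m = (F_max+F_min)/2 = 1475 N
τ_a = K_W·8F_aD/(πd³) = 1.1101 × 107.89 = 119.77 MPa
τ_m = K_s·8F_mD/(πd³) = 1.0386 × 349.77 = 363.25 MPa
Soderberg: 1/n_f = τ_a/S_se + τ_m/S_sy = 119.77/390 + 363.25/600 = 0.30711 + 0.60542 = 0.91254
n_f = 1/0.91254 = 1.096

1.10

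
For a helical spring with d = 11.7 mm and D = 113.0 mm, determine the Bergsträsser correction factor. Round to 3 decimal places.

C = D/d = 113.0/11.7 = 9.6581
K_B = (4C+2)/(4C−3) = 40.632/35.632 = 1.1403

1.140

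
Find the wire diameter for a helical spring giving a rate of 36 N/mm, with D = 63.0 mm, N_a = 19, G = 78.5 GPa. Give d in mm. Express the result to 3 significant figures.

d = (8D³N_a·k / G)^(1/4) = (8·63.0³·19·36 / (78.5×10³))^0.25
  = (17430)^0.25 = 11.4901 mm

11.5 mm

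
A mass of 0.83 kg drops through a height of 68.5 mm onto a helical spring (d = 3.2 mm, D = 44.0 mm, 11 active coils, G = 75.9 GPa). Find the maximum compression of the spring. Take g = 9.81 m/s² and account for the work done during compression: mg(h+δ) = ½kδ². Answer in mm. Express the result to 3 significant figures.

k = Gd⁴/(8D³N_a) = (75.9×10³)(3.2⁴)/(8·44.0³·11) = 1.0617 N/mm
W = mg = 0.83 × 9.81 = 8.1423 N
½kδ² − Wδ − Wh = 0 → δ = (W + √(W² + 2kWh))/k
δ = (8.1423 + √(66.297 + 1184.32))/1.0617 = (8.1423 + 35.364)/1.0617 = 40.978 mm

41.0 mm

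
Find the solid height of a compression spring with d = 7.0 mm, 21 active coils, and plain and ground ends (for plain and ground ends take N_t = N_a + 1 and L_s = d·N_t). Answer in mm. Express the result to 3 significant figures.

154 mm

plain and ground ends: N_t = N_a + 1 = 21 + 1 = 22
L_s = d·N_t = 7.0 × 22 = 154 mm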